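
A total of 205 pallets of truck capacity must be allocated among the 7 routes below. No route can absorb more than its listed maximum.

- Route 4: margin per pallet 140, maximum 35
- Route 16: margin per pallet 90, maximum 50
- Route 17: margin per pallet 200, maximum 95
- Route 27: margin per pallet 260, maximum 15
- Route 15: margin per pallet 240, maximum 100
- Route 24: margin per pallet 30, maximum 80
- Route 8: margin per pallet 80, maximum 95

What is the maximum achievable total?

45900

Highest margin per pallet first: Route 27 260 > Route 15 240 > Route 17 200 > Route 4 140 > Route 16 90 > Route 8 80 > Route 24 30.
Route 27 takes 15 to reach its cap of 15 ; 190 left.
Give Route 15 100 to hit its cap of 100 ; 90 left.
Only 90 left; Route 17 takes them to reach 90.
Total = 200×90 + 260×15 + 240×100 = 45900.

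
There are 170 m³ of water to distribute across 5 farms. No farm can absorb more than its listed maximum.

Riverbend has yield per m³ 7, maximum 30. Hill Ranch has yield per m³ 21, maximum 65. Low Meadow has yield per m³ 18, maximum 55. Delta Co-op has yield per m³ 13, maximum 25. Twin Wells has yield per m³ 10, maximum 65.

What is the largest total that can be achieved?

2930

Order the farms by yield per m³: Hill Ranch 21 > Low Meadow 18 > Delta Co-op 13 > Twin Wells 10 > Riverbend 7.
Hill Ranch: +65 to 65 (cap) ; 105 left.
Give Low Meadow 55 to hit its cap of 55 ; 50 left.
Give Delta Co-op 25 to hit its cap of 25 ; 25 left.
Twin Wells: +25 (room for 65) → 25. Pool exhausted.
Total = 21×65 + 18×55 + 13×25 + 10×25 = 2930.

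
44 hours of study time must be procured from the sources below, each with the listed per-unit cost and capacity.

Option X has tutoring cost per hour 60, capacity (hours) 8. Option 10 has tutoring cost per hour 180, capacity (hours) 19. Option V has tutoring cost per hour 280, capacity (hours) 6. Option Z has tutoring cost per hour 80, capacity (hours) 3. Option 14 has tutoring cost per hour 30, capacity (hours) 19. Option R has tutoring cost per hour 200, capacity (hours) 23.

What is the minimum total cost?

Use sources in increasing cost order.
Take 19 from Option 14 at 30 — need 25 more.
Option X at 60: take all 8 hours — 17 still needed.
Take 3 from Option Z at 80 — need 14 more.
Option 10 (180): take the remaining 14 — done.
Option R, Option V: unused.
Cost = 19×30 + 8×60 + 3×80 + 14×180 = 3810.

3810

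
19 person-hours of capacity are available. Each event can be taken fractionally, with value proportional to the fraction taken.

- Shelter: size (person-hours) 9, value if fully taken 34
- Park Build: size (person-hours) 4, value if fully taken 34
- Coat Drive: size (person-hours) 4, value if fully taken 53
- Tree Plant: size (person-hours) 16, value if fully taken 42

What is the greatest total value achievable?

126.25

Sort by value density: Coat Drive 53/4≈13.2, Park Build 34/4≈8.5, Shelter 34/9≈3.78, Tree Plant 42/16≈2.62.
Coat Drive: take in full, 4 person-hours for value 53 — 15 left.
Park Build: take in full, 4 person-hours for value 34 — 11 left.
Take all of Shelter (9 person-hours, value 34) — 2 person-hours left.
Fill the last 2 person-hours with part of Tree Plant: 2/16 of it earns 5.25.
Total value = 126.25.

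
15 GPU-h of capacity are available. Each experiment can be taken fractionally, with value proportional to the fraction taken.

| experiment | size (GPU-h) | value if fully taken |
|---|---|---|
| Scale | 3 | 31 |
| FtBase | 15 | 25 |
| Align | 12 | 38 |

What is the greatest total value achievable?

69

Rank by value-to-size ratio: Scale 31/3≈10.3, Align 38/12≈3.17, FtBase 25/15≈1.67.
All 3 GPU-h of Scale fit (value 31) → 12 remain.
Align: take in full, 12 GPU-h for value 38 → 0 left.
Total value = 69.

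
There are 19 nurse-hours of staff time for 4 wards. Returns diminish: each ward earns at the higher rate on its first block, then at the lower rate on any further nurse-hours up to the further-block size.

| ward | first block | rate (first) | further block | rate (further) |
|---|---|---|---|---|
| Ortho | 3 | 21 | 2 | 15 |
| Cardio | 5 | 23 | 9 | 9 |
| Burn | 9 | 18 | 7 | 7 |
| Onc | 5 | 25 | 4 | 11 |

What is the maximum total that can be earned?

Treat each block as its own option and order by rate: Onc/tier1 25 > Cardio/tier1 23 > Ortho/tier1 21 > Burn/tier1 18 > Ortho/tier2 15 > Onc/tier2 11 > Cardio/tier2 9 > Burn/tier2 7.
Fill Onc tier1 block (5 at 25) ; 14 left.
Fill Cardio tier1 block (5 at 23) ; 9 left.
Fill Ortho tier1 block (3 at 21) ; 6 left.
6 remain; put them into Burn tier1 at 18.
Total = 25×5 + 23×5 + 21×3 + 18×6 = 411.

411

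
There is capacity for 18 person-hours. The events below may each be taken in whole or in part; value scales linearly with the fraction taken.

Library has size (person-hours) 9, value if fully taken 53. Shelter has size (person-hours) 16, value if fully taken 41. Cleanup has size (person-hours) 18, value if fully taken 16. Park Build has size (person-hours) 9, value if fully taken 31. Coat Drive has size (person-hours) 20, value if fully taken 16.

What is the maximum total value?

84

Rank by value-to-size ratio: Library 53/9≈5.89, Park Build 31/9≈3.44, Shelter 41/16≈2.56, Cleanup 16/18≈0.889, Coat Drive 16/20≈0.8.
All 9 person-hours of Library fit (value 53) ; 9 remain.
All 9 person-hours of Park Build fit (value 31) ; 0 remain.
Total value = 84.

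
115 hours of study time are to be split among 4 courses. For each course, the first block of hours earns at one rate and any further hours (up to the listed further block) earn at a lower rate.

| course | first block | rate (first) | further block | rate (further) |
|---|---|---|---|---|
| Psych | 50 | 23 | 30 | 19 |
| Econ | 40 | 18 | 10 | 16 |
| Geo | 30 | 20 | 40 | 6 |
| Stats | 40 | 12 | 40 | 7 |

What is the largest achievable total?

2410

Treat each block as its own option and order by rate: Psych/tier1 23 > Geo/tier1 20 > Psych/tier2 19 > Econ/tier1 18 > Econ/tier2 16 > Stats/tier1 12 > Stats/tier2 7 > Geo/tier2 6.
Psych/tier1 (23): +50 — 65 left.
Fill Geo tier1 block (30 at 20) — 35 left.
Psych tier2 at 19: fill all 30 — 5 left.
5 remain; put them into Econ tier1 at 18.
Total = 23×50 + 20×30 + 19×30 + 18×5 = 2410.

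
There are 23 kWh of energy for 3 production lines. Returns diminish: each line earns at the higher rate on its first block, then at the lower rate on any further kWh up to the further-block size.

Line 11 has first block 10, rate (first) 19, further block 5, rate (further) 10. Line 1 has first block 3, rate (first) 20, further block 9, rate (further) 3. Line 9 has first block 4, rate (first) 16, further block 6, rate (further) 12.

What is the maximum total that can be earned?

386

Treat each block as its own option and order by rate: Line 1/T1 20 > Line 11/T1 19 > Line 9/T1 16 > Line 9/T2 12 > Line 11/T2 10 > Line 1/T2 3.
Line 1 T1 at 20: fill all 3 → 20 left.
Line 11 T1 at 19: fill all 10 → 10 left.
Fill Line 9 T1 block (4 at 16) → 6 left.
Line 9 T2 at 12: fill all 6 → 0 left.
Total = 20×3 + 19×10 + 16×4 + 12×6 = 386.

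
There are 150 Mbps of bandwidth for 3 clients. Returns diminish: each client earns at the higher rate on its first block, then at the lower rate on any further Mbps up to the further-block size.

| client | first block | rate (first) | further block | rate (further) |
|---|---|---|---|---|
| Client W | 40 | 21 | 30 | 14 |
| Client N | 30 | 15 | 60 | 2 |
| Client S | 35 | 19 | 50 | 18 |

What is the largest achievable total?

Treat each block as its own option and order by rate: Client W/T1 21 > Client S/T1 19 > Client S/T2 18 > Client N/T1 15 > Client W/T2 14 > Client N/T2 2.
Client W/T1 (21): +40 ; 110 left.
Client S/T1 (19): +35 ; 75 left.
Client S T2 at 18: fill all 50 ; 25 left.
Client N/T1: +25 of 30 at 15; pool empty.
Total = 21×40 + 19×35 + 18×50 + 15×25 = 2780.

2780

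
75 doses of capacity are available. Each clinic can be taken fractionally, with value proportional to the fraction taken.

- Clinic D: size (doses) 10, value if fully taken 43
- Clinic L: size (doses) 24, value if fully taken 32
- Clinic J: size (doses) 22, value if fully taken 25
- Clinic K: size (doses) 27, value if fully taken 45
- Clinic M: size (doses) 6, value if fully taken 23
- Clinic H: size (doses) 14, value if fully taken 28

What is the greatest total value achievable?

163

Rank by value-to-size ratio: Clinic D 43/10≈4.3, Clinic M 23/6≈3.83, Clinic H 28/14≈2, Clinic K 45/27≈1.67, Clinic L 32/24≈1.33, Clinic J 25/22≈1.14.
All 10 doses of Clinic D fit (value 43) → 65 remain.
Clinic M: take in full, 6 doses for value 23 → 59 left.
Clinic H: take in full, 14 doses for value 28 → 45 left.
All 27 doses of Clinic K fit (value 45) → 18 remain.
18 doses left: a 18/24 share of Clinic L gives 32×18/24 = 24.
Total value = 163.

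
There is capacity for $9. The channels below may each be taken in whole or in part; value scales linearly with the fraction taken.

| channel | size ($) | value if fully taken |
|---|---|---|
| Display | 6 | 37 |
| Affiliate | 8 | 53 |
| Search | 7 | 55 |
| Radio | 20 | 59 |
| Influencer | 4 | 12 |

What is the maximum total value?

Sort by value density: Search 55/7≈7.86, Affiliate 53/8≈6.62, Display 37/6≈6.17, Influencer 12/4≈3, Radio 59/20≈2.95.
Search: take in full, 7 $ for value 55 — 2 left.
2 $ left: a 2/8 share of Affiliate gives 53×2/8 = 13.25.
Total value = 68.25.

68.25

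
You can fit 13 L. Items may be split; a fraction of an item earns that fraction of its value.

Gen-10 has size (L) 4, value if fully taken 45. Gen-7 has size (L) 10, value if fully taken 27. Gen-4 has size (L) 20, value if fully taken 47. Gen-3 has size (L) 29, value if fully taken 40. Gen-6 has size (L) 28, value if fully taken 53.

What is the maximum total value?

69.3

Rank by value-to-size ratio: Gen-10 45/4≈11.2, Gen-7 27/10≈2.7, Gen-4 47/20≈2.35, Gen-6 53/28≈1.89, Gen-3 40/29≈1.38.
All 4 L of Gen-10 fit (value 45) ; 9 remain.
Fill the last 9 L with part of Gen-7: 9/10 of it earns 24.3.
Total value = 69.3.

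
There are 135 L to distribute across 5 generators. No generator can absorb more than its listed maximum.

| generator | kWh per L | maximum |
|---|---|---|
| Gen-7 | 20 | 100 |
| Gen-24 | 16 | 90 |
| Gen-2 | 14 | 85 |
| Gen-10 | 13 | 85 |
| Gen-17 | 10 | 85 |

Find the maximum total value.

2560

Highest kWh per L first: Gen-7 20 > Gen-24 16 > Gen-2 14 > Gen-10 13 > Gen-17 10.
Gen-7 takes 100 to reach its cap of 100 — 35 left.
Gen-24 has room for 90 but only 35 remain, so it gets 35.
Total = 20×100 + 16×35 = 2560.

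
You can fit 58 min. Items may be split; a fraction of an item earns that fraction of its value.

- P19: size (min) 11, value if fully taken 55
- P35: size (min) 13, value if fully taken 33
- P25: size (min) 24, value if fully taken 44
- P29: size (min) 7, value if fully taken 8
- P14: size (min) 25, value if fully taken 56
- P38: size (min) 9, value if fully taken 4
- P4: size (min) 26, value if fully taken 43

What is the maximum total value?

160.5

Best value per unit of size first: P19 55/11≈5, P35 33/13≈2.54, P14 56/25≈2.24, P25 44/24≈1.83, P4 43/26≈1.65, P29 8/7≈1.14, P38 4/9≈0.444.
Take all of P19 (11 min, value 55) — 47 min left.
All 13 min of P35 fit (value 33) — 34 remain.
P14: take in full, 25 min for value 56 — 9 left.
Only 9 min remain; take 9/24 of P25 for value 44×9/24 = 16.5.
Total value = 160.5.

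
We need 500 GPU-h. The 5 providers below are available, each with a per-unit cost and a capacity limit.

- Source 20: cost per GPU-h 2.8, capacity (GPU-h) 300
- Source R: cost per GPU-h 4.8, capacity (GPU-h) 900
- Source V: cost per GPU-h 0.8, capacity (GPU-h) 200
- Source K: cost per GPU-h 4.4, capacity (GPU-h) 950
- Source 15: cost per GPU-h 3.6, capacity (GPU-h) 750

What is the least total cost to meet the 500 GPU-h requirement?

1000

Cheapest first:
Take 200 from Source V at 0.8 — need 300 more.
Source 20 (2.8): use full 300 — 0 GPU-h to go.
Source 15, Source K, Source R: unused.
Cost = 200×0.8 + 300×2.8 = 1000.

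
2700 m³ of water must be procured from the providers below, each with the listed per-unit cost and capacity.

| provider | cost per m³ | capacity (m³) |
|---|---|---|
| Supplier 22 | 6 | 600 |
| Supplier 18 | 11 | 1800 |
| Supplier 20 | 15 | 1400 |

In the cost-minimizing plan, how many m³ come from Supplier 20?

Cheapest first:
Supplier 22 (6): use full 600 ; 2100 m³ to go.
Take 1800 from Supplier 18 at 11 ; need 300 more.
Take 300 from Supplier 20 at 15 to finish.

300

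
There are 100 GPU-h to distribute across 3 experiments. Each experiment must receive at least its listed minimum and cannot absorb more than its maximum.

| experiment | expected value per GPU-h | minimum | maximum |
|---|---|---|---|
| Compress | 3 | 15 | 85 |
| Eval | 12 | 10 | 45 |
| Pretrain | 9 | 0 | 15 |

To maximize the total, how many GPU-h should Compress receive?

Meeting every minimum uses 15+10+0 = 25 GPU-h, leaving 75.
Order the experiments by expected value per GPU-h: Eval 12 > Pretrain 9 > Compress 3.
Eval takes 35 more to reach its cap of 45 — 40 left.
Pretrain takes 15 more to reach its cap of 15 — 25 left.
Compress has room for 70 more but only 25 remain, so it gets 40.

40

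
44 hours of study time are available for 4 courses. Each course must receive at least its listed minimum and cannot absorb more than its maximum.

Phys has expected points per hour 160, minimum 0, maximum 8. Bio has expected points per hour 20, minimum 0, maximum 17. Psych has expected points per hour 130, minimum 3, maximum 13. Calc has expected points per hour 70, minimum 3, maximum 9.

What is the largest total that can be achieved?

3880

Meeting every minimum uses 0+0+3+3 = 6 hours, leaving 38.
Order the courses by expected points per hour: Phys 160 > Psych 130 > Calc 70 > Bio 20.
Phys: +8 to 8 (cap) ; 30 left.
Psych takes 10 more to reach its cap of 13 ; 20 left.
Calc: +6 to 9 (cap) ; 14 left.
Bio has room for 17 more but only 14 remain, so it gets 14.
Total = 160×8 + 20×14 + 130×13 + 70×9 = 3880.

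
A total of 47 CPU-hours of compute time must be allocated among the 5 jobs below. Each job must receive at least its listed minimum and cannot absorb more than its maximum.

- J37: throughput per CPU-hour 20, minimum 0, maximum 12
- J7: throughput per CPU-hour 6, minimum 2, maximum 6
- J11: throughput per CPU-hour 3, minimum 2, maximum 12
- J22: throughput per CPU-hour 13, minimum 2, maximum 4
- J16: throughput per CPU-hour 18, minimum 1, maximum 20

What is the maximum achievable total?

Meeting every minimum uses 0+2+2+2+1 = 7 CPU-hours, leaving 40.
Order the jobs by throughput per CPU-hour: J37 20 > J16 18 > J22 13 > J7 6 > J11 3.
J37 takes 12 more to reach its cap of 12 ; 28 left.
J16 takes 19 more to reach its cap of 20 ; 9 left.
Give J22 2 more to hit its cap of 4 ; 7 left.
J7 takes 4 more to reach its cap of 6 ; 3 left.
J11 has room for 10 more but only 3 remain, so it gets 5.
Total = 20×12 + 6×6 + 3×5 + 13×4 + 18×20 = 703.

703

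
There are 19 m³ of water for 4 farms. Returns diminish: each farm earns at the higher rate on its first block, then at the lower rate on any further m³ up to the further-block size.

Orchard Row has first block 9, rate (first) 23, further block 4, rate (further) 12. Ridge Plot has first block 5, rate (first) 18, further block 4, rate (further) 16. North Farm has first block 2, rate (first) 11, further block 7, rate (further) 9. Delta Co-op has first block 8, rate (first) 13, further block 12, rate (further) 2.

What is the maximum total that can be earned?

Treat each block as its own option and order by rate: Orchard Row/first 23 > Ridge Plot/first 18 > Ridge Plot/second 16 > Delta Co-op/first 13 > Orchard Row/second 12 > North Farm/first 11 > North Farm/second 9 > Delta Co-op/second 2.
Orchard Row first at 23: fill all 9 — 10 left.
Fill Ridge Plot first block (5 at 18) — 5 left.
Ridge Plot second at 16: fill all 4 — 1 left.
Delta Co-op/first: +1 of 8 at 13; pool empty.
Total = 23×9 + 18×5 + 16×4 + 13×1 = 374.

374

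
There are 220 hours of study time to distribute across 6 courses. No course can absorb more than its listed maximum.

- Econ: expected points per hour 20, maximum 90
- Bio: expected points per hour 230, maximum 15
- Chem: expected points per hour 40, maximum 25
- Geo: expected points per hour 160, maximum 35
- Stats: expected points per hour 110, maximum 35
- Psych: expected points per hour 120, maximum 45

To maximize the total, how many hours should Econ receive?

65

Highest expected points per hour first: Bio 230 > Geo 160 > Psych 120 > Stats 110 > Chem 40 > Econ 20.
Bio takes 15 to reach its cap of 15 ; 205 left.
Give Geo 35 to hit its cap of 35 ; 170 left.
Psych: +45 to 45 (cap) ; 125 left.
Stats: +35 to 35 (cap) ; 90 left.
Chem takes 25 to reach its cap of 25 ; 65 left.
Only 65 left; Econ takes them to reach 65.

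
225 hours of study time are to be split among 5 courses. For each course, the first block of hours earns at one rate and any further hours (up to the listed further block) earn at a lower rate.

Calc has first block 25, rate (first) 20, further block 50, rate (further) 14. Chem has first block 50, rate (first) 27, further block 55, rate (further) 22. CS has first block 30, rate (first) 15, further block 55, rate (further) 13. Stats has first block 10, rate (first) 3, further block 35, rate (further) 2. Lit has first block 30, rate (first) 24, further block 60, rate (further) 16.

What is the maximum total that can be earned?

Order all 10 blocks by rate: Chem/T1 27 > Lit/T1 24 > Chem/T2 22 > Calc/T1 20 > Lit/T2 16 > CS/T1 15 > Calc/T2 14 > CS/T2 13 > Stats/T1 3 > Stats/T2 2.
Fill Chem T1 block (50 at 27) ; 175 left.
Fill Lit T1 block (30 at 24) ; 145 left.
Chem/T2 (22): +55 ; 90 left.
Calc/T1 (20): +25 ; 65 left.
Fill Lit T2 block (60 at 16) ; 5 left.
CS/T1: +5 of 30 at 15; pool empty.
Total = 27×50 + 24×30 + 22×55 + 20×25 + 16×60 + 15×5 = 4815.

4815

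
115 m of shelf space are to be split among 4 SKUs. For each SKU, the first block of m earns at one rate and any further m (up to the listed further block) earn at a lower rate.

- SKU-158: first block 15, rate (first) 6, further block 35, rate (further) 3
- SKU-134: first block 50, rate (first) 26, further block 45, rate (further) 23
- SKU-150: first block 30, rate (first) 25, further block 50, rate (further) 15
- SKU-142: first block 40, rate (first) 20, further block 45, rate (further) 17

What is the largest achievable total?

2855

Treat each block as its own option and order by rate: SKU-134/tier1 26 > SKU-150/tier1 25 > SKU-134/tier2 23 > SKU-142/tier1 20 > SKU-142/tier2 17 > SKU-150/tier2 15 > SKU-158/tier1 6 > SKU-158/tier2 3.
SKU-134 tier1 at 26: fill all 50 → 65 left.
Fill SKU-150 tier1 block (30 at 25) → 35 left.
SKU-134/tier2: +35 of 45 at 23; pool empty.
Total = 26×50 + 25×30 + 23×35 = 2855.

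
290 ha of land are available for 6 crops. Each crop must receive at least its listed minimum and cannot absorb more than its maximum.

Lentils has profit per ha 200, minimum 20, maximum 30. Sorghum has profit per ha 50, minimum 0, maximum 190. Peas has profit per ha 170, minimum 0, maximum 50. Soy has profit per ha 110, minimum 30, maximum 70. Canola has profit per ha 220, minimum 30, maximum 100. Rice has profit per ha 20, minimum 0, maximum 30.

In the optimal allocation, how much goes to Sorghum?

40

Meeting every minimum uses 20+0+0+30+30+0 = 80 ha, leaving 210.
Highest profit per ha first: Canola 220 > Lentils 200 > Peas 170 > Soy 110 > Sorghum 50 > Rice 20.
Canola: +70 to 100 (cap) → 140 left.
Give Lentils 10 more to hit its cap of 30 → 130 left.
Peas: +50 to 50 (cap) → 80 left.
Soy takes 40 more to reach its cap of 70 → 40 left.
Sorghum: +40 (room for 190) → 40. Pool exhausted.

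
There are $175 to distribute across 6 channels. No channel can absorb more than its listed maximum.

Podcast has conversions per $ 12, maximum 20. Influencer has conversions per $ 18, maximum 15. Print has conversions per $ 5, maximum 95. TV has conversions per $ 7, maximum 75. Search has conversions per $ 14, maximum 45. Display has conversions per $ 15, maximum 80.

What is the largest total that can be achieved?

Highest conversions per $ first: Influencer 18 > Display 15 > Search 14 > Podcast 12 > TV 7 > Print 5.
Influencer takes 15 to reach its cap of 15 — 160 left.
Give Display 80 to hit its cap of 80 — 80 left.
Give Search 45 to hit its cap of 45 — 35 left.
Podcast: +20 to 20 (cap) — 15 left.
Only 15 left; TV takes them to reach 15.
Total = 12×20 + 18×15 + 7×15 + 14×45 + 15×80 = 2445.

2445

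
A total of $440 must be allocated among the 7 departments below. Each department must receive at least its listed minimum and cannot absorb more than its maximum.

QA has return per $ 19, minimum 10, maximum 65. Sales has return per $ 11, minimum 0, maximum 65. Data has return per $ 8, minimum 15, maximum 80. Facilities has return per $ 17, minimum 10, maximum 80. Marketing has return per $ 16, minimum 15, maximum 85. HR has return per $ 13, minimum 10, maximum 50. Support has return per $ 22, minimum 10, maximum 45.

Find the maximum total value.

Meeting every minimum uses 10+0+15+10+15+10+10 = 70 $, leaving 370.
Rank by return per $: Support 22 > QA 19 > Facilities 17 > Marketing 16 > HR 13 > Sales 11 > Data 8.
Give Support 35 more to hit its cap of 45 — 335 left.
QA takes 55 more to reach its cap of 65 — 280 left.
Facilities: +70 to 80 (cap) — 210 left.
Give Marketing 70 more to hit its cap of 85 — 140 left.
HR: +40 to 50 (cap) — 100 left.
Sales: +65 to 65 (cap) — 35 left.
Only 35 left; Data takes them to reach 50.
Total = 19×65 + 11×65 + 8×50 + 17×80 + 16×85 + 13×50 + 22×45 = 6710.

6710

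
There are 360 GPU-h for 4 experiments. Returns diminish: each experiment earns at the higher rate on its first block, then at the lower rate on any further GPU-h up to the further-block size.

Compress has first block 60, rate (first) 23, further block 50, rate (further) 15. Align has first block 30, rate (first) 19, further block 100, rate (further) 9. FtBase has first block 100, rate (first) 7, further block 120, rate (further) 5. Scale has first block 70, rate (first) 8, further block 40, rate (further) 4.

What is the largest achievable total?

Order all 8 blocks by rate: Compress/first 23 > Align/first 19 > Compress/second 15 > Align/second 9 > Scale/first 8 > FtBase/first 7 > FtBase/second 5 > Scale/second 4.
Fill Compress first block (60 at 23) → 300 left.
Align/first (19): +30 → 270 left.
Compress second at 15: fill all 50 → 220 left.
Align second at 9: fill all 100 → 120 left.
Scale first at 8: fill all 70 → 50 left.
FtBase first at 7: only 50 left, fill 50.
Total = 23×60 + 19×30 + 15×50 + 9×100 + 8×70 + 7×50 = 4510.

4510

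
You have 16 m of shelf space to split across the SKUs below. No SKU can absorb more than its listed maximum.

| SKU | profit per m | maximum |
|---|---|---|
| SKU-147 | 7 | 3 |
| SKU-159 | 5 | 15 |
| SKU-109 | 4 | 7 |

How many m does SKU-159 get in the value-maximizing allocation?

13

Order the SKUs by profit per m: SKU-147 7 > SKU-159 5 > SKU-109 4.
SKU-147 takes 3 to reach its cap of 3 — 13 left.
SKU-159: +13 (room for 15) → 13. Pool exhausted.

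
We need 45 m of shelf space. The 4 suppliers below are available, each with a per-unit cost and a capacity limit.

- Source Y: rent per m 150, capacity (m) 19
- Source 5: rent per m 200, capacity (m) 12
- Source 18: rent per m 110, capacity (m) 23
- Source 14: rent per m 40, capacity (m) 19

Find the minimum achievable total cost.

Fill from the cheapest supplier first.
Take 19 from Source 14 at 40 — need 26 more.
Source 18 (110): use full 23 — 3 m to go.
Source Y at 150: take 3 of its 19 — requirement met.
Source 5: unused.
Cost = 19×40 + 23×110 + 3×150 = 3740.

3740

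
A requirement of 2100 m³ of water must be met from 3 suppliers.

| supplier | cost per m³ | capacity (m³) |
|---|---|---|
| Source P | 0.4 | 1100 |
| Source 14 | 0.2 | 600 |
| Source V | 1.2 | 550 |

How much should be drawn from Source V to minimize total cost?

400

Cheapest first:
Source 14 at 0.2: take all 600 m³ → 1500 still needed.
Take 1100 from Source P at 0.4 → need 400 more.
Source V at 1.2: take 400 of its 550 → requirement met.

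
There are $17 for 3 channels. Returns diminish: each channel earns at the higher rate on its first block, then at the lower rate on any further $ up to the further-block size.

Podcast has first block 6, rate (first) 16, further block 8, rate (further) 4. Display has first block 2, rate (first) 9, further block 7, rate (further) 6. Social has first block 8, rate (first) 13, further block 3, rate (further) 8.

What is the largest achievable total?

Rank every tier by rate: Podcast/first 16 > Social/first 13 > Display/first 9 > Social/second 8 > Display/second 6 > Podcast/second 4.
Podcast first at 16: fill all 6 → 11 left.
Social first at 13: fill all 8 → 3 left.
Display/first (9): +2 → 1 left.
Social second at 8: only 1 left, fill 1.
Total = 16×6 + 13×8 + 9×2 + 8×1 = 226.

226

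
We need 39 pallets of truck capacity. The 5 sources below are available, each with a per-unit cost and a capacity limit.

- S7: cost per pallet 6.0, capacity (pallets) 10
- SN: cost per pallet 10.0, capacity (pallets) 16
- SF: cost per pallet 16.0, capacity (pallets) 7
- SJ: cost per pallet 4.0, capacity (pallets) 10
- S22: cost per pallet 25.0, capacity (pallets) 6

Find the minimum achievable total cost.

Use sources in increasing cost order.
SJ (4.0): use full 10 — 29 pallets to go.
S7 (6.0): use full 10 — 19 pallets to go.
Take 16 from SN at 10.0 — need 3 more.
SF at 16.0: take 3 of its 7 — requirement met.
S22: unused.
Cost = 10×4.0 + 10×6.0 + 16×10.0 + 3×16.0 = 308.

308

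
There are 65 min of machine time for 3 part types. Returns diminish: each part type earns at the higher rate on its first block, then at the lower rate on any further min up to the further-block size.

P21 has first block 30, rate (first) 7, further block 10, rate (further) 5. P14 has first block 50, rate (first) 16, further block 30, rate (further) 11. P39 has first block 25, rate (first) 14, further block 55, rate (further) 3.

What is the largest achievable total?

Treat each block as its own option and order by rate: P14/T1 16 > P39/T1 14 > P14/T2 11 > P21/T1 7 > P21/T2 5 > P39/T2 3.
Fill P14 T1 block (50 at 16) — 15 left.
15 remain; put them into P39 T1 at 14.
Total = 16×50 + 14×15 = 1010.

1010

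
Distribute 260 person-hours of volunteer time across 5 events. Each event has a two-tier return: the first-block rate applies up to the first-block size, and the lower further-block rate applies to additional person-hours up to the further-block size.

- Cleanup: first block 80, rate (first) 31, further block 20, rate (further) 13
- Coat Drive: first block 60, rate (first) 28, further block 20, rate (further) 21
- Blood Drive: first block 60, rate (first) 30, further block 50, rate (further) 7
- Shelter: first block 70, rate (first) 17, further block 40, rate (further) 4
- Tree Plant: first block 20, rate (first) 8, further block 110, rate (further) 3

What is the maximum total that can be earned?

7060

Rank every tier by rate: Cleanup/tier1 31 > Blood Drive/tier1 30 > Coat Drive/tier1 28 > Coat Drive/tier2 21 > Shelter/tier1 17 > Cleanup/tier2 13 > Tree Plant/tier1 8 > Blood Drive/tier2 7 > Shelter/tier2 4 > Tree Plant/tier2 3.
Cleanup/tier1 (31): +80 — 180 left.
Blood Drive tier1 at 30: fill all 60 — 120 left.
Coat Drive/tier1 (28): +60 — 60 left.
Coat Drive/tier2 (21): +20 — 40 left.
Shelter tier1 at 17: only 40 left, fill 40.
Total = 31×80 + 30×60 + 28×60 + 21×20 + 17×40 = 7060.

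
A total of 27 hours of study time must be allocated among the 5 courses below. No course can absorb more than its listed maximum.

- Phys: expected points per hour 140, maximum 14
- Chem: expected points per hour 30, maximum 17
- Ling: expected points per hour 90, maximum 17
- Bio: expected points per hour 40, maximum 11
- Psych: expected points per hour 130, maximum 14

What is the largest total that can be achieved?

3650

Highest expected points per hour first: Phys 140 > Psych 130 > Ling 90 > Bio 40 > Chem 30.
Phys takes 14 to reach its cap of 14 ; 13 left.
Only 13 left; Psych takes them to reach 13.
Total = 140×14 + 130×13 = 3650.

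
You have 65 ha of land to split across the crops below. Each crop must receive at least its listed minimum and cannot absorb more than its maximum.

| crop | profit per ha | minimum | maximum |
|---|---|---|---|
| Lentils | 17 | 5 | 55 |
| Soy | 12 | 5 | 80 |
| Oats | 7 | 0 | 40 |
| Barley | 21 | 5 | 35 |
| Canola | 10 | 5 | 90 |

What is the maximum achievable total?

1185

Meeting every minimum uses 5+5+0+5+5 = 20 ha, leaving 45.
Order the crops by profit per ha: Barley 21 > Lentils 17 > Soy 12 > Canola 10 > Oats 7.
Barley takes 30 more to reach its cap of 35 — 15 left.
Only 15 left; Lentils takes them to reach 20.
Total = 17×20 + 12×5 + 21×35 + 10×5 = 1185.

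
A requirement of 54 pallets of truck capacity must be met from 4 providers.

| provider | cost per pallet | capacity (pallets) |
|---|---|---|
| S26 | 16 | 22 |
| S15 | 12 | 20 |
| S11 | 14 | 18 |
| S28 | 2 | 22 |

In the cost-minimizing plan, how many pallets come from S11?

12

Cheapest first:
S28 at 2: take all 22 pallets → 32 still needed.
S15 at 12: take all 20 pallets → 12 still needed.
S11 at 14: take 12 of its 18 → requirement met.
S26: unused.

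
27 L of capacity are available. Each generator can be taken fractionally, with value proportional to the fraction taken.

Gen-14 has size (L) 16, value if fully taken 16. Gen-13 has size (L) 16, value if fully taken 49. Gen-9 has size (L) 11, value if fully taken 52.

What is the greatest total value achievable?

101

Sort by value density: Gen-9 52/11≈4.73, Gen-13 49/16≈3.06, Gen-14 16/16≈1.
All 11 L of Gen-9 fit (value 52) ; 16 remain.
Take all of Gen-13 (16 L, value 49) ; 0 L left.
Total value = 101.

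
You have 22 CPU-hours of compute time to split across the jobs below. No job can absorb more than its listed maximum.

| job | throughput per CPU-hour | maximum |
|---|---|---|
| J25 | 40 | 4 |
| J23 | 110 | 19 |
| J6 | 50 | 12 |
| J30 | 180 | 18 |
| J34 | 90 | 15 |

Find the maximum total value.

3680

Highest throughput per CPU-hour first: J30 180 > J23 110 > J34 90 > J6 50 > J25 40.
J30 takes 18 to reach its cap of 18 ; 4 left.
J23: +4 (room for 19) → 4. Pool exhausted.
Total = 110×4 + 180×18 = 3680.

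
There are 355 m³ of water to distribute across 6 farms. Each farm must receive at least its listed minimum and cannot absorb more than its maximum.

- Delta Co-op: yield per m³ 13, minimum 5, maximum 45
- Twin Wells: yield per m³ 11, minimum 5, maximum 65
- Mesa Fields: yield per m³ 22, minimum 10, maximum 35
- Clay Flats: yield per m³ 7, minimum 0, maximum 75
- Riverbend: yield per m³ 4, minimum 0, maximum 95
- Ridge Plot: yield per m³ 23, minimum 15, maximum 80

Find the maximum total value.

4655

Meeting every minimum uses 5+5+10+0+0+15 = 35 m³, leaving 320.
Highest yield per m³ first: Ridge Plot 23 > Mesa Fields 22 > Delta Co-op 13 > Twin Wells 11 > Clay Flats 7 > Riverbend 4.
Ridge Plot takes 65 more to reach its cap of 80 ; 255 left.
Mesa Fields takes 25 more to reach its cap of 35 ; 230 left.
Delta Co-op: +40 to 45 (cap) ; 190 left.
Give Twin Wells 60 more to hit its cap of 65 ; 130 left.
Clay Flats: +75 to 75 (cap) ; 55 left.
Riverbend has room for 95 more but only 55 remain, so it gets 55.
Total = 13×45 + 11×65 + 22×35 + 7×75 + 4×55 + 23×80 = 4655.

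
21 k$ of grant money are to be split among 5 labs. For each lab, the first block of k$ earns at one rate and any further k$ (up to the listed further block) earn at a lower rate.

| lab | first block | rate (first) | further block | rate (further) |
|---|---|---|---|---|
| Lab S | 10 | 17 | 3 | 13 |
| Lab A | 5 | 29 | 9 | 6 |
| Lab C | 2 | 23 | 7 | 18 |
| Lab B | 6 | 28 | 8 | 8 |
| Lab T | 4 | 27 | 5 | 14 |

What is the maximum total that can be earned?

Order all 10 blocks by rate: Lab A/tier1 29 > Lab B/tier1 28 > Lab T/tier1 27 > Lab C/tier1 23 > Lab C/tier2 18 > Lab S/tier1 17 > Lab T/tier2 14 > Lab S/tier2 13 > Lab B/tier2 8 > Lab A/tier2 6.
Lab A/tier1 (29): +5 — 16 left.
Fill Lab B tier1 block (6 at 28) — 10 left.
Fill Lab T tier1 block (4 at 27) — 6 left.
Lab C/tier1 (23): +2 — 4 left.
Lab C/tier2: +4 of 7 at 18; pool empty.
Total = 29×5 + 28×6 + 27×4 + 23×2 + 18×4 = 539.

539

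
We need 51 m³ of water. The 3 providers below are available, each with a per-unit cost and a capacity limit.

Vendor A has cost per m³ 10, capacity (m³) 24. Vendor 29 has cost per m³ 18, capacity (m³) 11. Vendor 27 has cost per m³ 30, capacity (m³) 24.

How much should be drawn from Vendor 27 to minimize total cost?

16

Cheapest first:
Vendor A at 10: take all 24 m³ ; 27 still needed.
Take 11 from Vendor 29 at 18 ; need 16 more.
Vendor 27 (30): take the remaining 16 ; done.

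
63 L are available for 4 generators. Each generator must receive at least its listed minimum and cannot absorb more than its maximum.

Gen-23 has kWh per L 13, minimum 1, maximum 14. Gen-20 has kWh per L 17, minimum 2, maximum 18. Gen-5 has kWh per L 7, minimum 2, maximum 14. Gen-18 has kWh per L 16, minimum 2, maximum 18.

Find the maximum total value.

Meeting every minimum uses 1+2+2+2 = 7 L, leaving 56.
Highest kWh per L first: Gen-20 17 > Gen-18 16 > Gen-23 13 > Gen-5 7.
Gen-20 takes 16 more to reach its cap of 18 → 40 left.
Gen-18: +16 to 18 (cap) → 24 left.
Give Gen-23 13 more to hit its cap of 14 → 11 left.
Gen-5: +11 (room for 12) → 13. Pool exhausted.
Total = 13×14 + 17×18 + 7×13 + 16×18 = 867.

867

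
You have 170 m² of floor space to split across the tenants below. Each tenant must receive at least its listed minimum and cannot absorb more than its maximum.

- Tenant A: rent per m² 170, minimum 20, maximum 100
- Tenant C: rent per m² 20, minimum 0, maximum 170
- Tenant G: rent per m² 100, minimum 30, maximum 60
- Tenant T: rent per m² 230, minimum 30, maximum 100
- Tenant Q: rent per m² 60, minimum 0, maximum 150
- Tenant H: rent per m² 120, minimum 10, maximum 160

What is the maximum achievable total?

32300

Meeting every minimum uses 20+0+30+30+0+10 = 90 m², leaving 80.
Order the tenants by rent per m²: Tenant T 230 > Tenant A 170 > Tenant H 120 > Tenant G 100 > Tenant Q 60 > Tenant C 20.
Tenant T takes 70 more to reach its cap of 100 ; 10 left.
Tenant A has room for 80 more but only 10 remain, so it gets 30.
Total = 170×30 + 100×30 + 230×100 + 120×10 = 32300.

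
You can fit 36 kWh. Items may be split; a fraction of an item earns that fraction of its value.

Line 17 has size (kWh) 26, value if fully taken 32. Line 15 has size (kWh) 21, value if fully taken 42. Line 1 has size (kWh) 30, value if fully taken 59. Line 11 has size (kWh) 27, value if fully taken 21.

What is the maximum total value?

Sort by value density: Line 15 42/21≈2, Line 1 59/30≈1.97, Line 17 32/26≈1.23, Line 11 21/27≈0.778.
All 21 kWh of Line 15 fit (value 42) ; 15 remain.
Fill the last 15 kWh with part of Line 1: 15/30 of it earns 29.5.
Total value = 71.5.

71.5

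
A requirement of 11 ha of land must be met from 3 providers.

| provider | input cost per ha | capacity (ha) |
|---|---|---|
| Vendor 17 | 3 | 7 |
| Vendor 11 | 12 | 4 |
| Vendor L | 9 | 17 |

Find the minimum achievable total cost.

57

Cheapest first:
Take 7 from Vendor 17 at 3 — need 4 more.
Vendor L at 9: take 4 of its 17 — requirement met.
Vendor 11: unused.
Cost = 7×3 + 4×9 = 57.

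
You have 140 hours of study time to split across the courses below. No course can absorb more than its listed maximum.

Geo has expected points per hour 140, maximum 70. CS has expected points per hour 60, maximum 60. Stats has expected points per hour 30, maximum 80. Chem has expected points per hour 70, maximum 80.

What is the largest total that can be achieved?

Order the courses by expected points per hour: Geo 140 > Chem 70 > CS 60 > Stats 30.
Geo: +70 to 70 (cap) → 70 left.
Chem has room for 80 but only 70 remain, so it gets 70.
Total = 140×70 + 70×70 = 14700.

14700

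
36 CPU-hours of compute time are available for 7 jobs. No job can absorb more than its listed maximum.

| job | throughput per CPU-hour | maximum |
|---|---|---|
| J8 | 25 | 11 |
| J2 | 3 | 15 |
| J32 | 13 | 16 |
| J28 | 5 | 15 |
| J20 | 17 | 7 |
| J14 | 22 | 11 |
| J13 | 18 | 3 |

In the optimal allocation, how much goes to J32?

Highest throughput per CPU-hour first: J8 25 > J14 22 > J13 18 > J20 17 > J32 13 > J28 5 > J2 3.
Give J8 11 to hit its cap of 11 ; 25 left.
J14: +11 to 11 (cap) ; 14 left.
J13: +3 to 3 (cap) ; 11 left.
J20 takes 7 to reach its cap of 7 ; 4 left.
J32: +4 (room for 16) → 4. Pool exhausted.

4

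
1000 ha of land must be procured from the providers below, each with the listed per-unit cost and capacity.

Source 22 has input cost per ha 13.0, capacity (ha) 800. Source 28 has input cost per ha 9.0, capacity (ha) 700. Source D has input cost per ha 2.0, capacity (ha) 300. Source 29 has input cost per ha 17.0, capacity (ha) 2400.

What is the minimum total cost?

Cheapest first:
Source D at 2.0: take all 300 ha → 700 still needed.
Take 700 from Source 28 at 9.0 → need 0 more.
Source 22, Source 29: unused.
Cost = 300×2.0 + 700×9.0 = 6900.

6900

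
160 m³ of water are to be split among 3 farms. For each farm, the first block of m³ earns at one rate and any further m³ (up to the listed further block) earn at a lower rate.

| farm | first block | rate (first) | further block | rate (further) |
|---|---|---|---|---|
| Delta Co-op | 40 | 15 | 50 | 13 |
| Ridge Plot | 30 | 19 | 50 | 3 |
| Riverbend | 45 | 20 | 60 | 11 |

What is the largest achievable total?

Treat each block as its own option and order by rate: Riverbend/tier1 20 > Ridge Plot/tier1 19 > Delta Co-op/tier1 15 > Delta Co-op/tier2 13 > Riverbend/tier2 11 > Ridge Plot/tier2 3.
Fill Riverbend tier1 block (45 at 20) → 115 left.
Ridge Plot tier1 at 19: fill all 30 → 85 left.
Delta Co-op tier1 at 15: fill all 40 → 45 left.
Delta Co-op tier2 at 13: only 45 left, fill 45.
Total = 20×45 + 19×30 + 15×40 + 13×45 = 2655.

2655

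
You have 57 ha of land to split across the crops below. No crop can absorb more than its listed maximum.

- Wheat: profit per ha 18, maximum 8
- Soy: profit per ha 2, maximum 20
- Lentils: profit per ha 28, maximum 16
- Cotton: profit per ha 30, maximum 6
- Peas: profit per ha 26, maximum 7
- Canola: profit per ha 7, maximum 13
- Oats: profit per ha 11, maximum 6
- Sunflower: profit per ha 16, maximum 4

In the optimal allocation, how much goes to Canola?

10

Highest profit per ha first: Cotton 30 > Lentils 28 > Peas 26 > Wheat 18 > Sunflower 16 > Oats 11 > Canola 7 > Soy 2.
Cotton: +6 to 6 (cap) — 51 left.
Give Lentils 16 to hit its cap of 16 — 35 left.
Peas takes 7 to reach its cap of 7 — 28 left.
Wheat takes 8 to reach its cap of 8 — 20 left.
Give Sunflower 4 to hit its cap of 4 — 16 left.
Oats takes 6 to reach its cap of 6 — 10 left.
Canola: +10 (room for 13) → 10. Pool exhausted.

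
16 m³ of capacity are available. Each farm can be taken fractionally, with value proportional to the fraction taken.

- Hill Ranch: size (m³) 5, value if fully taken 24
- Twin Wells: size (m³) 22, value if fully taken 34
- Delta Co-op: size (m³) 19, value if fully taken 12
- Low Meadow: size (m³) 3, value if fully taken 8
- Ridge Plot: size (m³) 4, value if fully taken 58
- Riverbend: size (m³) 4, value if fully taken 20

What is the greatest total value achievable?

Best value per unit of size first: Ridge Plot 58/4≈14.5, Riverbend 20/4≈5, Hill Ranch 24/5≈4.8, Low Meadow 8/3≈2.67, Twin Wells 34/22≈1.55, Delta Co-op 12/19≈0.632.
Ridge Plot: take in full, 4 m³ for value 58 → 12 left.
Riverbend: take in full, 4 m³ for value 20 → 8 left.
All 5 m³ of Hill Ranch fit (value 24) → 3 remain.
Take all of Low Meadow (3 m³, value 8) → 0 m³ left.
Total value = 110.

110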